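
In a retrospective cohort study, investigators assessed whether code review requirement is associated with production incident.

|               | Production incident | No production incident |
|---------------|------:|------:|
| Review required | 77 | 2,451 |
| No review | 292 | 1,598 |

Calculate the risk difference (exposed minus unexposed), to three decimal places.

-0.124

Cells: a = 77, b = 2451, c = 292, d = 1598.
Risk in exposed = 77/2528 = 0.030459; risk in unexposed = 292/1890 = 0.154497.
Risk difference = 0.030459 − 0.154497 = -0.124038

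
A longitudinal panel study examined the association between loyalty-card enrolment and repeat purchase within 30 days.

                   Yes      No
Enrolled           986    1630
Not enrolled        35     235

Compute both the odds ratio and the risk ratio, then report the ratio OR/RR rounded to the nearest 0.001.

Cells: a = 986, b = 1630, c = 35, d = 235.
OR = (986·235)/(1630·35) = 231710/57050 = 4.06152
Risk in exposed = 986/2616 = 0.37691; risk in unexposed = 35/270 = 0.12963; RR = 2.90760
OR/RR = 4.06152 / 2.90760 = 1.39686
The outcome is not rare, so the OR lies further from 1 than the RR.

1.397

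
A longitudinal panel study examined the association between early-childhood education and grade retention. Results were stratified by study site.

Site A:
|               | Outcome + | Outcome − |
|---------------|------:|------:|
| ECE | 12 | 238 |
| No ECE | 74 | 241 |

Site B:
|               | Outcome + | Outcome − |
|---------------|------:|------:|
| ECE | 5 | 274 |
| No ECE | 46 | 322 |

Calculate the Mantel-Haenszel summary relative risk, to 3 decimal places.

0.181

RR_MH = Σ(aᵢ·n₀ᵢ/nᵢ) / Σ(cᵢ·n₁ᵢ/nᵢ), with n₁ᵢ = aᵢ+bᵢ (exposed), n₀ᵢ = cᵢ+dᵢ (unexposed), nᵢ = n₁ᵢ+n₀ᵢ.
Stratum 1 (Site A): n₁ = 250, n₀ = 315, n = 565; a·n₀/n = 12·315/565 = 6.6903; c·n₁/n = 74·250/565 = 32.7434
Stratum 2 (Site B): n₁ = 279, n₀ = 368, n = 647; a·n₀/n = 5·368/647 = 2.8439; c·n₁/n = 46·279/647 = 19.8362
RR_MH = (6.6903 + 2.8439) / (32.7434 + 19.8362) = 9.5342 / 52.5795 = 0.18133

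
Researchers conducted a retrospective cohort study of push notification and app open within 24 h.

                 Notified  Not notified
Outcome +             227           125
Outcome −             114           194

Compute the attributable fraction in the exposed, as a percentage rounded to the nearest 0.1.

Reading the table with exposure as columns: a = 227 (Notified, case), b = 114 (Notified, non-case), c = 125 (Not notified, case), d = 194.
Risk in exposed = 227/341 = 0.66569; risk in unexposed = 125/319 = 0.39185.
RR = 0.66569/0.39185 = 1.69884
AR% = (RR − 1)/RR × 100 = (1.69884 − 1)/1.69884 × 100 = 41.1363%

41.1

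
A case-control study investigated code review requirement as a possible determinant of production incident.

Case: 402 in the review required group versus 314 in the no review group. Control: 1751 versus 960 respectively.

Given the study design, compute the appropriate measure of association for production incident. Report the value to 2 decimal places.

0.70

From the description: a = 402, b = 1751, c = 314, d = 960.
This is a case-control study: participants were sampled on outcome status, so risks in the source population cannot be estimated directly — relative risk is not valid here. The odds ratio is the appropriate measure.
OR = (a·d)/(b·c) = (402 × 960) / (1751 × 314) = 385920 / 549814 = 0.70191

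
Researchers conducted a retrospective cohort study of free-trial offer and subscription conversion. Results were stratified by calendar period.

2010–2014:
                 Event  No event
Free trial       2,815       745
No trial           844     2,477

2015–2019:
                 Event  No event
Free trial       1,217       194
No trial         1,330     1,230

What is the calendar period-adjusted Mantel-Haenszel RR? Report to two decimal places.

RR_MH = Σ(aᵢ·n₀ᵢ/nᵢ) / Σ(cᵢ·n₁ᵢ/nᵢ), with n₁ᵢ = aᵢ+bᵢ (exposed), n₀ᵢ = cᵢ+dᵢ (unexposed), nᵢ = n₁ᵢ+n₀ᵢ.
Stratum 1 (2010–2014): n₁ = 3560, n₀ = 3321, n = 6881; a·n₀/n = 2815·3321/6881 = 1358.6128; c·n₁/n = 844·3560/6881 = 436.6575
Stratum 2 (2015–2019): n₁ = 1411, n₀ = 2560, n = 3971; a·n₀/n = 1217·2560/3971 = 784.5681; c·n₁/n = 1330·1411/3971 = 472.5837
RR_MH = (1358.6128 + 784.5681) / (436.6575 + 472.5837) = 2143.1810 / 909.2412 = 2.35711

2.36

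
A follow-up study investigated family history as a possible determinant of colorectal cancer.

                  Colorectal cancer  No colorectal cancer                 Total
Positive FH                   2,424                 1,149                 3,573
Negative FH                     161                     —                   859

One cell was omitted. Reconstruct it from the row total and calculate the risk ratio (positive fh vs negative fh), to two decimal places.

3.62

The missing cell is in the unexposed row: 859 − 161 = 698.
So a = 2424, b = 1149, c = 161, d = 698.
RR = [a/(a+b)] / [c/(c+d)] = (2424/3573) / (161/859) = 0.67842/0.18743 = 3.61965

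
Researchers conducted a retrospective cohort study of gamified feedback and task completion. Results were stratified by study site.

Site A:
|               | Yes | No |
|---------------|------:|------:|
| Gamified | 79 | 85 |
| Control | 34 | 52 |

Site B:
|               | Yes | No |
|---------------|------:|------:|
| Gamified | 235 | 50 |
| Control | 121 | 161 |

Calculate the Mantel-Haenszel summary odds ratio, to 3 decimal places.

OR_MH = Σ(aᵢdᵢ/nᵢ) / Σ(bᵢcᵢ/nᵢ), where nᵢ is the stratum total.
Stratum 1 (Site A): n = 250; a·d/n = 79·52/250 = 16.4320; b·c/n = 85·34/250 = 11.5600
Stratum 2 (Site B): n = 567; a·d/n = 235·161/567 = 66.7284; b·c/n = 50·121/567 = 10.6702
OR_MH = (16.4320 + 66.7284) / (11.5600 + 10.6702) = 83.1604 / 22.2302 = 3.74088

3.741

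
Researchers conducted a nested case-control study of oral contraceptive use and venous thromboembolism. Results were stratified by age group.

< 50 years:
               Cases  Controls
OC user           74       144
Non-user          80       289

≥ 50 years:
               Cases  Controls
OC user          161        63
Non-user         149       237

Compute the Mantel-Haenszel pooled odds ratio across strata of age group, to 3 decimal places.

OR_MH = Σ(aᵢdᵢ/nᵢ) / Σ(bᵢcᵢ/nᵢ), where nᵢ is the stratum total.
Stratum 1 (< 50 years): n = 587; a·d/n = 74·289/587 = 36.4327; b·c/n = 144·80/587 = 19.6252
Stratum 2 (≥ 50 years): n = 610; a·d/n = 161·237/610 = 62.5525; b·c/n = 63·149/610 = 15.3885
OR_MH = (36.4327 + 62.5525) / (19.6252 + 15.3885) = 98.9852 / 35.0137 = 2.82704

2.827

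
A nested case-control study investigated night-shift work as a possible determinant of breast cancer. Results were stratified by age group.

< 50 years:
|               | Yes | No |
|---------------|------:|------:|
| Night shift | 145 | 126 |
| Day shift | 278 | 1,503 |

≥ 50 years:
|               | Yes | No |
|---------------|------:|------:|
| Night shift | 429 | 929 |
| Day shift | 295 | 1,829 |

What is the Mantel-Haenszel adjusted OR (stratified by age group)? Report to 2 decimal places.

OR_MH = Σ(aᵢdᵢ/nᵢ) / Σ(bᵢcᵢ/nᵢ), where nᵢ is the stratum total.
Stratum 1 (< 50 years): n = 2052; a·d/n = 145·1503/2052 = 106.2061; b·c/n = 126·278/2052 = 17.0702
Stratum 2 (≥ 50 years): n = 3482; a·d/n = 429·1829/3482 = 225.3420; b·c/n = 929·295/3482 = 78.7062
OR_MH = (106.2061 + 225.3420) / (17.0702 + 78.7062) = 331.5482 / 95.7764 = 3.46169

3.46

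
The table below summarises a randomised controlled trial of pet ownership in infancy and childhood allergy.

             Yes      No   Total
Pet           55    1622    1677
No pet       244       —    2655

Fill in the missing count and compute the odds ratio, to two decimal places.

0.34

The missing cell is in the unexposed row: 2655 − 244 = 2411.
So a = 55, b = 1622, c = 244, d = 2411.
OR = (a·d)/(b·c) = (55 × 2411) / (1622 × 244) = 132605 / 395768 = 0.33506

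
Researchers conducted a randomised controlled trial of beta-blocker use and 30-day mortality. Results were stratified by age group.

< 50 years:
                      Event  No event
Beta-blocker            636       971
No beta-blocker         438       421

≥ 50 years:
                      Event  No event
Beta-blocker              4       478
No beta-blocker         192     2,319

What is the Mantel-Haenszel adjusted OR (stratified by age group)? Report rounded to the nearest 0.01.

OR_MH = Σ(aᵢdᵢ/nᵢ) / Σ(bᵢcᵢ/nᵢ), where nᵢ is the stratum total.
Stratum 1 (< 50 years): n = 2466; a·d/n = 636·421/2466 = 108.5791; b·c/n = 971·438/2466 = 172.4647
Stratum 2 (≥ 50 years): n = 2993; a·d/n = 4·2319/2993 = 3.0992; b·c/n = 478·192/2993 = 30.6635
OR_MH = (108.5791 + 3.0992) / (172.4647 + 30.6635) = 111.6783 / 203.1283 = 0.54979

0.55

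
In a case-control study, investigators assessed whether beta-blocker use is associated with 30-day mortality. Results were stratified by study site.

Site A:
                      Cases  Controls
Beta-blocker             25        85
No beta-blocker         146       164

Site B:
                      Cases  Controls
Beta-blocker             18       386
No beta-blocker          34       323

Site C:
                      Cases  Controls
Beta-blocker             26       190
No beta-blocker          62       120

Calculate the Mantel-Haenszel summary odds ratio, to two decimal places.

OR_MH = Σ(aᵢdᵢ/nᵢ) / Σ(bᵢcᵢ/nᵢ), where nᵢ is the stratum total.
Stratum 1 (Site A): n = 420; a·d/n = 25·164/420 = 9.7619; b·c/n = 85·146/420 = 29.5476
Stratum 2 (Site B): n = 761; a·d/n = 18·323/761 = 7.6399; b·c/n = 386·34/761 = 17.2457
Stratum 3 (Site C): n = 398; a·d/n = 26·120/398 = 7.8392; b·c/n = 190·62/398 = 29.5980
OR_MH = (9.7619 + 7.6399 + 7.8392) / (29.5476 + 17.2457 + 29.5980) = 25.2410 / 76.3913 = 0.33042

0.33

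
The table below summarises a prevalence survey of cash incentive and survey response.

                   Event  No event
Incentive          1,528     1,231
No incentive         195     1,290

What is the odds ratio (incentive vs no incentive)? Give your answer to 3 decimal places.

Cells: a = 1528, b = 1231, c = 195, d = 1290.
OR = (a·d)/(b·c) = (1528 × 1290) / (1231 × 195) = 1971120 / 240045 = 8.21146
The odds of survey response are about 8.21 times as high in the incentive group.

8.211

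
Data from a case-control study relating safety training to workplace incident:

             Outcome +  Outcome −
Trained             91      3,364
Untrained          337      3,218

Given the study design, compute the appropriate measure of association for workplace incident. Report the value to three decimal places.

0.258

Cells: a = 91, b = 3364, c = 337, d = 3218.
This is a case-control study: participants were sampled on outcome status, so risks in the source population cannot be estimated directly — relative risk is not valid here. The odds ratio is the appropriate measure.
OR = (a·d)/(b·c) = (91 × 3218) / (3364 × 337) = 292838 / 1133668 = 0.25831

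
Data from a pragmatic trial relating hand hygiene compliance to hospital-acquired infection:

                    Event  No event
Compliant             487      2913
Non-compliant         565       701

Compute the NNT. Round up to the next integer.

Risk in treated group = 487/3400 = 0.14324; risk in control = 565/1266 = 0.44629.
Absolute risk reduction = 0.44629 − 0.14324 = 0.30305
NNT = 1 / ARR = 1 / 0.30305 = 3.300 → round up → 4

4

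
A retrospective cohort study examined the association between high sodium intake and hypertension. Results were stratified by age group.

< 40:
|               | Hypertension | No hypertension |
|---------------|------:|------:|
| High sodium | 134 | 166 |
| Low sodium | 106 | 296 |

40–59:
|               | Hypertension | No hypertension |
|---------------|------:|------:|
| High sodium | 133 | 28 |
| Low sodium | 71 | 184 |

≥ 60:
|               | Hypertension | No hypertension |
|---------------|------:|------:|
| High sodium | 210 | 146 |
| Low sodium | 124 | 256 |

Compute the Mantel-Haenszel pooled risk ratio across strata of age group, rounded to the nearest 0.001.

2.009

RR_MH = Σ(aᵢ·n₀ᵢ/nᵢ) / Σ(cᵢ·n₁ᵢ/nᵢ), with n₁ᵢ = aᵢ+bᵢ (exposed), n₀ᵢ = cᵢ+dᵢ (unexposed), nᵢ = n₁ᵢ+n₀ᵢ.
Stratum 1 (< 40): n₁ = 300, n₀ = 402, n = 702; a·n₀/n = 134·402/702 = 76.7350; c·n₁/n = 106·300/702 = 45.2991
Stratum 2 (40–59): n₁ = 161, n₀ = 255, n = 416; a·n₀/n = 133·255/416 = 81.5264; c·n₁/n = 71·161/416 = 27.4784
Stratum 3 (≥ 60): n₁ = 356, n₀ = 380, n = 736; a·n₀/n = 210·380/736 = 108.4239; c·n₁/n = 124·356/736 = 59.9783
RR_MH = (76.7350 + 81.5264 + 108.4239) / (45.2991 + 27.4784 + 59.9783) = 266.6854 / 132.7558 = 2.00884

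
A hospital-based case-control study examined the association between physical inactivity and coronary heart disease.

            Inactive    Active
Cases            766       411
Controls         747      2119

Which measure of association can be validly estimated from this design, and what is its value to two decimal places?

Reading the table with exposure as columns: a = 766 (Inactive, case), b = 747 (Inactive, non-case), c = 411 (Active, case), d = 2119.
This is a hospital-based case-control study: participants were sampled on outcome status, so risks in the source population cannot be estimated directly — relative risk is not valid here. The odds ratio is the appropriate measure.
OR = (a·d)/(b·c) = (766 × 2119) / (747 × 411) = 1623154 / 307017 = 5.28685

5.29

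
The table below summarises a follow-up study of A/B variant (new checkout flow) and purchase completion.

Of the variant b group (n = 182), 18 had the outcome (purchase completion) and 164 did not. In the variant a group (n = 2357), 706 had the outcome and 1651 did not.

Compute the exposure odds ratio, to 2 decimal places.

0.26

From the description: a = 18, b = 164, c = 706, d = 1651.
OR = (a·d)/(b·c) = (18 × 1651) / (164 × 706) = 29718 / 115784 = 0.25667
Exposure is associated with lower odds of purchase completion (OR = 0.26 < 1).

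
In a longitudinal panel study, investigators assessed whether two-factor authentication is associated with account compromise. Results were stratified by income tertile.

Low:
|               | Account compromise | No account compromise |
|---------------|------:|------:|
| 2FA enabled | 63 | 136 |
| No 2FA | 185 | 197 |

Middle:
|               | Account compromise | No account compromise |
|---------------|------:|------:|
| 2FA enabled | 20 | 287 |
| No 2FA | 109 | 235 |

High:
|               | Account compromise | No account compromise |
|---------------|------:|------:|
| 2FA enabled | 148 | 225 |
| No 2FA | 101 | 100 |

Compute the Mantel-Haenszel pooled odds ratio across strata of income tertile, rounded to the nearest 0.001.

OR_MH = Σ(aᵢdᵢ/nᵢ) / Σ(bᵢcᵢ/nᵢ), where nᵢ is the stratum total.
Stratum 1 (Low): n = 581; a·d/n = 63·197/581 = 21.3614; b·c/n = 136·185/581 = 43.3046
Stratum 2 (Middle): n = 651; a·d/n = 20·235/651 = 7.2197; b·c/n = 287·109/651 = 48.0538
Stratum 3 (High): n = 574; a·d/n = 148·100/574 = 25.7840; b·c/n = 225·101/574 = 39.5906
OR_MH = (21.3614 + 7.2197 + 25.7840) / (43.3046 + 48.0538 + 39.5906) = 54.3651 / 130.9490 = 0.41516

0.415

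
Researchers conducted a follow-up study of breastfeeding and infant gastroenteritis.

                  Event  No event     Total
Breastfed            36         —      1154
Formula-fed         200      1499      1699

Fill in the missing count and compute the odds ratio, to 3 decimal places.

The missing cell is in the exposed row: 1154 − 36 = 1118.
So a = 36, b = 1118, c = 200, d = 1499.
OR = (a·d)/(b·c) = (36 × 1499) / (1118 × 200) = 53964 / 223600 = 0.24134

0.241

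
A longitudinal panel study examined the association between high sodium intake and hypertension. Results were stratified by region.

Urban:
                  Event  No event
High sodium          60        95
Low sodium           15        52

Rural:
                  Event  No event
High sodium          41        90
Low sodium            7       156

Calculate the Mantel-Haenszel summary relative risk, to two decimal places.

3.00

RR_MH = Σ(aᵢ·n₀ᵢ/nᵢ) / Σ(cᵢ·n₁ᵢ/nᵢ), with n₁ᵢ = aᵢ+bᵢ (exposed), n₀ᵢ = cᵢ+dᵢ (unexposed), nᵢ = n₁ᵢ+n₀ᵢ.
Stratum 1 (Urban): n₁ = 155, n₀ = 67, n = 222; a·n₀/n = 60·67/222 = 18.1081; c·n₁/n = 15·155/222 = 10.4730
Stratum 2 (Rural): n₁ = 131, n₀ = 163, n = 294; a·n₀/n = 41·163/294 = 22.7313; c·n₁/n = 7·131/294 = 3.1190
RR_MH = (18.1081 + 22.7313) / (10.4730 + 3.1190) = 40.8394 / 13.5920 = 3.00466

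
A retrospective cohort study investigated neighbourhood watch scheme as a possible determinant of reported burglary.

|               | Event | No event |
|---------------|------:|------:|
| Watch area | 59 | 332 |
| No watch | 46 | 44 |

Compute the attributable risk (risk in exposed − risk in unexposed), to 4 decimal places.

Cells: a = 59, b = 332, c = 46, d = 44.
Risk in exposed = 59/391 = 0.150895; risk in unexposed = 46/90 = 0.511111.
Risk difference = 0.150895 − 0.511111 = -0.360216

-0.3602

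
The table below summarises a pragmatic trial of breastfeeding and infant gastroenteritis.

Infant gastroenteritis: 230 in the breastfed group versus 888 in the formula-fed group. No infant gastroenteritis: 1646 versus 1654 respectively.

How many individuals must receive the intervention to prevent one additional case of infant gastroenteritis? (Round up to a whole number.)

Risk in treated group = 230/1876 = 0.12260; risk in control = 888/2542 = 0.34933.
Absolute risk reduction = 0.34933 − 0.12260 = 0.22673
NNT = 1 / ARR = 1 / 0.22673 = 4.411 → round up → 5

5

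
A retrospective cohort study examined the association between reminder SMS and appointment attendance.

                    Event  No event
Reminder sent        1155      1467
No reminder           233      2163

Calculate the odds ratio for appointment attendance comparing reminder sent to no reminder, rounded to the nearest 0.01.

Cells: a = 1155, b = 1467, c = 233, d = 2163.
OR = (a·d)/(b·c) = (1155 × 2163) / (1467 × 233) = 2498265 / 341811 = 7.30891
The odds of appointment attendance are about 7.31 times as high in the reminder sent group.

7.31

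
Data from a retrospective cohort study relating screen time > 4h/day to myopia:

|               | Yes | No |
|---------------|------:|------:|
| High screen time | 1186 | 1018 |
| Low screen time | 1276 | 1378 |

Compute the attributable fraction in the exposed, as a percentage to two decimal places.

10.65

Cells: a = 1186, b = 1018, c = 1276, d = 1378.
Risk in exposed = 1186/2204 = 0.53811; risk in unexposed = 1276/2654 = 0.48078.
RR = 0.53811/0.48078 = 1.11924
AR% = (RR − 1)/RR × 100 = (1.11924 − 1)/1.11924 × 100 = 10.6537%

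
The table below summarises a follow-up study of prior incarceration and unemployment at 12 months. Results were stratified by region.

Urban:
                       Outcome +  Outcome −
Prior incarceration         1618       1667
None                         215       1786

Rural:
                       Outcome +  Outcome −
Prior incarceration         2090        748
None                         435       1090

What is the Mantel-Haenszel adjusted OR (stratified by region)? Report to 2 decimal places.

7.51

OR_MH = Σ(aᵢdᵢ/nᵢ) / Σ(bᵢcᵢ/nᵢ), where nᵢ is the stratum total.
Stratum 1 (Urban): n = 5286; a·d/n = 1618·1786/5286 = 546.6795; b·c/n = 1667·215/5286 = 67.8027
Stratum 2 (Rural): n = 4363; a·d/n = 2090·1090/4363 = 522.1407; b·c/n = 748·435/4363 = 74.5771
OR_MH = (546.6795 + 522.1407) / (67.8027 + 74.5771) = 1068.8203 / 142.3798 = 7.50682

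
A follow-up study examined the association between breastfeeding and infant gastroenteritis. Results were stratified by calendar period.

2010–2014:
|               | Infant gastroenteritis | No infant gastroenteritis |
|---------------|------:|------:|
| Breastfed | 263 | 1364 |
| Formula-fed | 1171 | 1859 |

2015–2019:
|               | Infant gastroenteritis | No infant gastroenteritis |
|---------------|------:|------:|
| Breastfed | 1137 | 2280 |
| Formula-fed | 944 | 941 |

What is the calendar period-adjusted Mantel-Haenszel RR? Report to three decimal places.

0.565

RR_MH = Σ(aᵢ·n₀ᵢ/nᵢ) / Σ(cᵢ·n₁ᵢ/nᵢ), with n₁ᵢ = aᵢ+bᵢ (exposed), n₀ᵢ = cᵢ+dᵢ (unexposed), nᵢ = n₁ᵢ+n₀ᵢ.
Stratum 1 (2010–2014): n₁ = 1627, n₀ = 3030, n = 4657; a·n₀/n = 263·3030/4657 = 171.1166; c·n₁/n = 1171·1627/4657 = 409.1082
Stratum 2 (2015–2019): n₁ = 3417, n₀ = 1885, n = 5302; a·n₀/n = 1137·1885/5302 = 404.2333; c·n₁/n = 944·3417/5302 = 608.3833
RR_MH = (171.1166 + 404.2333) / (409.1082 + 608.3833) = 575.3499 / 1017.4915 = 0.56546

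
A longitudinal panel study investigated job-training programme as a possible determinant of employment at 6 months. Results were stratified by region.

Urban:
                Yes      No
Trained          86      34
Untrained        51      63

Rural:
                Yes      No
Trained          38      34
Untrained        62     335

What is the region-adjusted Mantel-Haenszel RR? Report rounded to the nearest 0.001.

RR_MH = Σ(aᵢ·n₀ᵢ/nᵢ) / Σ(cᵢ·n₁ᵢ/nᵢ), with n₁ᵢ = aᵢ+bᵢ (exposed), n₀ᵢ = cᵢ+dᵢ (unexposed), nᵢ = n₁ᵢ+n₀ᵢ.
Stratum 1 (Urban): n₁ = 120, n₀ = 114, n = 234; a·n₀/n = 86·114/234 = 41.8974; c·n₁/n = 51·120/234 = 26.1538
Stratum 2 (Rural): n₁ = 72, n₀ = 397, n = 469; a·n₀/n = 38·397/469 = 32.1663; c·n₁/n = 62·72/469 = 9.5181
RR_MH = (41.8974 + 32.1663) / (26.1538 + 9.5181) = 74.0637 / 35.6720 = 2.07624

2.076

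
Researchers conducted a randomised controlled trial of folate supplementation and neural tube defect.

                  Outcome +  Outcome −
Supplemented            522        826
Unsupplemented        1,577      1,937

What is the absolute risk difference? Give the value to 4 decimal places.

Cells: a = 522, b = 826, c = 1577, d = 1937.
Risk in exposed = 522/1348 = 0.387240; risk in unexposed = 1577/3514 = 0.448776.
Risk difference = 0.387240 − 0.448776 = -0.061536

-0.0615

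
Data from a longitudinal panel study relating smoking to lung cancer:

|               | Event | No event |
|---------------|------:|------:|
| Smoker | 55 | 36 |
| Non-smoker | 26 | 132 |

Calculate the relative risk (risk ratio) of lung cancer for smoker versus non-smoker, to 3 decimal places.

Cells: a = 55, b = 36, c = 26, d = 132.
Risk in exposed = 55/91 = 0.60440; risk in unexposed = 26/158 = 0.16456.
RR = 0.60440 / 0.16456 = 3.67287
The risk among the exposed is 3.67 times that among the unexposed.

3.673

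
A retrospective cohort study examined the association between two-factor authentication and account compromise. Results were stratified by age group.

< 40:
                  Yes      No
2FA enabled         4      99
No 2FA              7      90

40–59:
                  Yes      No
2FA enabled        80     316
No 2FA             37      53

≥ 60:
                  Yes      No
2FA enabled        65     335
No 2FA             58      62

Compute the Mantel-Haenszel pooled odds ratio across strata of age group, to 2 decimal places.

0.28

OR_MH = Σ(aᵢdᵢ/nᵢ) / Σ(bᵢcᵢ/nᵢ), where nᵢ is the stratum total.
Stratum 1 (< 40): n = 200; a·d/n = 4·90/200 = 1.8000; b·c/n = 99·7/200 = 3.4650
Stratum 2 (40–59): n = 486; a·d/n = 80·53/486 = 8.7243; b·c/n = 316·37/486 = 24.0576
Stratum 3 (≥ 60): n = 520; a·d/n = 65·62/520 = 7.7500; b·c/n = 335·58/520 = 37.3654
OR_MH = (1.8000 + 8.7243 + 7.7500) / (3.4650 + 24.0576 + 37.3654) = 18.2743 / 64.8880 = 0.28163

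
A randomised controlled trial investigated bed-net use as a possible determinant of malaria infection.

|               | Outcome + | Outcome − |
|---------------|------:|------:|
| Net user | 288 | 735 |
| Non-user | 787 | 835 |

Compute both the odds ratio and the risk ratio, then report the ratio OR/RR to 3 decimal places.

0.717

Cells: a = 288, b = 735, c = 787, d = 835.
OR = (288·835)/(735·787) = 240480/578445 = 0.41574
Risk in exposed = 288/1023 = 0.28152; risk in unexposed = 787/1622 = 0.48520; RR = 0.58022
OR/RR = 0.41574 / 0.58022 = 0.71651
The outcome is not rare, so the OR lies further from 1 than the RR.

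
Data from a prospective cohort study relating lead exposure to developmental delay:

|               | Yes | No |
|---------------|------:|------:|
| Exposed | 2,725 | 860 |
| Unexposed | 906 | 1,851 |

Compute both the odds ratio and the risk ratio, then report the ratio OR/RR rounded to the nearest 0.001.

2.799

Cells: a = 2725, b = 860, c = 906, d = 1851.
OR = (2725·1851)/(860·906) = 5043975/779160 = 6.47361
Risk in exposed = 2725/3585 = 0.76011; risk in unexposed = 906/2757 = 0.32862; RR = 2.31305
OR/RR = 6.47361 / 2.31305 = 2.79873
The outcome is not rare, so the OR lies further from 1 than the RR.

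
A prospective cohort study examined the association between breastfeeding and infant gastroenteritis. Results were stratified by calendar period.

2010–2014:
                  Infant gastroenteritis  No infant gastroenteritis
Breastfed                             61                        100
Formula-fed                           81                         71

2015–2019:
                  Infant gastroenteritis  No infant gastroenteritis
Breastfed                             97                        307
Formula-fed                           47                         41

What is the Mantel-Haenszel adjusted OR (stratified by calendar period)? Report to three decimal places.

0.397

OR_MH = Σ(aᵢdᵢ/nᵢ) / Σ(bᵢcᵢ/nᵢ), where nᵢ is the stratum total.
Stratum 1 (2010–2014): n = 313; a·d/n = 61·71/313 = 13.8371; b·c/n = 100·81/313 = 25.8786
Stratum 2 (2015–2019): n = 492; a·d/n = 97·41/492 = 8.0833; b·c/n = 307·47/492 = 29.3272
OR_MH = (13.8371 + 8.0833) / (25.8786 + 29.3272) = 21.9204 / 55.2058 = 0.39707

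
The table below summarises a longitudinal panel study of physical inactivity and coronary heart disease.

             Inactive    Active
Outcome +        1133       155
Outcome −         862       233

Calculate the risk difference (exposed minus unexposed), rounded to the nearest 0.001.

Reading the table with exposure as columns: a = 1133 (Inactive, case), b = 862 (Inactive, non-case), c = 155 (Active, case), d = 233.
Risk in exposed = 1133/1995 = 0.567920; risk in unexposed = 155/388 = 0.399485.
Risk difference = 0.567920 − 0.399485 = 0.168435

0.168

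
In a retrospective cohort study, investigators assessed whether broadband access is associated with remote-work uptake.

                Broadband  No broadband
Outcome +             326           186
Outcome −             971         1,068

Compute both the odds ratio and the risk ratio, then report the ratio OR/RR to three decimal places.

1.138

Reading the table with exposure as columns: a = 326 (Broadband, case), b = 971 (Broadband, non-case), c = 186 (No broadband, case), d = 1068.
OR = (326·1068)/(971·186) = 348168/180606 = 1.92778
Risk in exposed = 326/1297 = 0.25135; risk in unexposed = 186/1254 = 0.14833; RR = 1.69458
OR/RR = 1.92778 / 1.69458 = 1.13761
The outcome is not rare, so the OR lies further from 1 than the RR.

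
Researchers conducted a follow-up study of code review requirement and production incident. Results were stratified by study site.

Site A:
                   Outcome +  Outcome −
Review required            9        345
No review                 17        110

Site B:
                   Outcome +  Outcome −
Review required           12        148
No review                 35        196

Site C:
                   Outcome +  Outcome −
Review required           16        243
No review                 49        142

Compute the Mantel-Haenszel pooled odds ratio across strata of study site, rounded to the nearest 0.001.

OR_MH = Σ(aᵢdᵢ/nᵢ) / Σ(bᵢcᵢ/nᵢ), where nᵢ is the stratum total.
Stratum 1 (Site A): n = 481; a·d/n = 9·110/481 = 2.0582; b·c/n = 345·17/481 = 12.1933
Stratum 2 (Site B): n = 391; a·d/n = 12·196/391 = 6.0153; b·c/n = 148·35/391 = 13.2481
Stratum 3 (Site C): n = 450; a·d/n = 16·142/450 = 5.0489; b·c/n = 243·49/450 = 26.4600
OR_MH = (2.0582 + 6.0153 + 5.0489) / (12.1933 + 13.2481 + 26.4600) = 13.1224 / 51.9014 = 0.25283

0.253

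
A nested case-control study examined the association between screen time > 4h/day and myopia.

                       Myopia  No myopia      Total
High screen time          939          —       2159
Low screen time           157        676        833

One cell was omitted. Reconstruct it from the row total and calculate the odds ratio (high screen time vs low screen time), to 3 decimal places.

The missing cell is in the exposed row: 2159 − 939 = 1220.
So a = 939, b = 1220, c = 157, d = 676.
OR = (a·d)/(b·c) = (939 × 676) / (1220 × 157) = 634764 / 191540 = 3.31400

3.314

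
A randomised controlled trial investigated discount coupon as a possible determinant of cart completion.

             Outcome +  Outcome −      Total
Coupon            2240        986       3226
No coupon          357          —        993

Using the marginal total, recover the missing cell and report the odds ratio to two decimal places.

The missing cell is in the unexposed row: 993 − 357 = 636.
So a = 2240, b = 986, c = 357, d = 636.
OR = (a·d)/(b·c) = (2240 × 636) / (986 × 357) = 1424640 / 352002 = 4.04725

4.05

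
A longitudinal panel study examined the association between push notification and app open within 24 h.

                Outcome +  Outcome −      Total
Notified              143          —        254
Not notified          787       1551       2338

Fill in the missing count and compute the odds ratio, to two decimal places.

2.54

The missing cell is in the exposed row: 254 − 143 = 111.
So a = 143, b = 111, c = 787, d = 1551.
OR = (a·d)/(b·c) = (143 × 1551) / (111 × 787) = 221793 / 87357 = 2.53893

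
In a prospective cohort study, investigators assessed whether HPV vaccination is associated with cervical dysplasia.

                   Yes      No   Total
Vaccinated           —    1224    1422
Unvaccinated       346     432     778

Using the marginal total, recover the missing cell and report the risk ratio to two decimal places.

0.31

The missing cell is in the exposed row: 1422 − 1224 = 198.
So a = 198, b = 1224, c = 346, d = 432.
RR = [a/(a+b)] / [c/(c+d)] = (198/1422) / (346/778) = 0.13924/0.44473 = 0.31309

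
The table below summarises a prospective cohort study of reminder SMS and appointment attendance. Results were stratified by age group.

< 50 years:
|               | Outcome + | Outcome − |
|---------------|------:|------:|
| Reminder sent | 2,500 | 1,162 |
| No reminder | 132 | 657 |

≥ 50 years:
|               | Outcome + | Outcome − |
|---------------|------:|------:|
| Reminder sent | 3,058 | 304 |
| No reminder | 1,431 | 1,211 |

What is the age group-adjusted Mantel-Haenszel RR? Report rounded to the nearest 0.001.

RR_MH = Σ(aᵢ·n₀ᵢ/nᵢ) / Σ(cᵢ·n₁ᵢ/nᵢ), with n₁ᵢ = aᵢ+bᵢ (exposed), n₀ᵢ = cᵢ+dᵢ (unexposed), nᵢ = n₁ᵢ+n₀ᵢ.
Stratum 1 (< 50 years): n₁ = 3662, n₀ = 789, n = 4451; a·n₀/n = 2500·789/4451 = 443.1588; c·n₁/n = 132·3662/4451 = 108.6012
Stratum 2 (≥ 50 years): n₁ = 3362, n₀ = 2642, n = 6004; a·n₀/n = 3058·2642/6004 = 1345.6422; c·n₁/n = 1431·3362/6004 = 801.3028
RR_MH = (443.1588 + 1345.6422) / (108.6012 + 801.3028) = 1788.8011 / 909.9040 = 1.96592

1.966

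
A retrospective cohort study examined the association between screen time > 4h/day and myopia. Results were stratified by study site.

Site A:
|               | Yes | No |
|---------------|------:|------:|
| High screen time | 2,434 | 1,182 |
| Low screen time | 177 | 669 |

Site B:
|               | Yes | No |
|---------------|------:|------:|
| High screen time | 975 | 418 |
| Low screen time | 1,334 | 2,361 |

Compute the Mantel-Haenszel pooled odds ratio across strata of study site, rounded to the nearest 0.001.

OR_MH = Σ(aᵢdᵢ/nᵢ) / Σ(bᵢcᵢ/nᵢ), where nᵢ is the stratum total.
Stratum 1 (Site A): n = 4462; a·d/n = 2434·669/4462 = 364.9364; b·c/n = 1182·177/4462 = 46.8879
Stratum 2 (Site B): n = 5088; a·d/n = 975·2361/5088 = 452.4322; b·c/n = 418·1334/5088 = 109.5936
OR_MH = (364.9364 + 452.4322) / (46.8879 + 109.5936) = 817.3685 / 156.4815 = 5.22342

5.223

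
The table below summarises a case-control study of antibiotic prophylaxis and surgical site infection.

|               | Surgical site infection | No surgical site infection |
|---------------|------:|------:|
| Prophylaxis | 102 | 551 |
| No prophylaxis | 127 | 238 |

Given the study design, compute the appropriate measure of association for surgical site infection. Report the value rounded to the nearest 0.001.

0.347

Cells: a = 102, b = 551, c = 127, d = 238.
This is a case-control study: participants were sampled on outcome status, so risks in the source population cannot be estimated directly — relative risk is not valid here. The odds ratio is the appropriate measure.
OR = (a·d)/(b·c) = (102 × 238) / (551 × 127) = 24276 / 69977 = 0.34691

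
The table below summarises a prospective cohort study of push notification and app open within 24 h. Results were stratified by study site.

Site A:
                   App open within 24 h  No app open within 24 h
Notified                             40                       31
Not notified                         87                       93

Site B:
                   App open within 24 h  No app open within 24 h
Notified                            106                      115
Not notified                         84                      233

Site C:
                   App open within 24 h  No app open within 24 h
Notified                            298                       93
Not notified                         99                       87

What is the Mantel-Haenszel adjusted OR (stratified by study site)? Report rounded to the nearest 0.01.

2.37

OR_MH = Σ(aᵢdᵢ/nᵢ) / Σ(bᵢcᵢ/nᵢ), where nᵢ is the stratum total.
Stratum 1 (Site A): n = 251; a·d/n = 40·93/251 = 14.8207; b·c/n = 31·87/251 = 10.7450
Stratum 2 (Site B): n = 538; a·d/n = 106·233/538 = 45.9071; b·c/n = 115·84/538 = 17.9554
Stratum 3 (Site C): n = 577; a·d/n = 298·87/577 = 44.9324; b·c/n = 93·99/577 = 15.9567
OR_MH = (14.8207 + 45.9071 + 44.9324) / (10.7450 + 17.9554 + 15.9567) = 105.6602 / 44.6571 = 2.36603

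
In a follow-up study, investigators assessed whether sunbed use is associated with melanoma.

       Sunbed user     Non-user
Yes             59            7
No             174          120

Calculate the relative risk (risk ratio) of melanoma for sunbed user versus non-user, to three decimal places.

Reading the table with exposure as columns: a = 59 (Sunbed user, case), b = 174 (Sunbed user, non-case), c = 7 (Non-user, case), d = 120.
Risk in exposed = 59/233 = 0.25322; risk in unexposed = 7/127 = 0.05512.
RR = 0.25322 / 0.05512 = 4.59411
The risk among the exposed is 4.59 times that among the unexposed.

4.594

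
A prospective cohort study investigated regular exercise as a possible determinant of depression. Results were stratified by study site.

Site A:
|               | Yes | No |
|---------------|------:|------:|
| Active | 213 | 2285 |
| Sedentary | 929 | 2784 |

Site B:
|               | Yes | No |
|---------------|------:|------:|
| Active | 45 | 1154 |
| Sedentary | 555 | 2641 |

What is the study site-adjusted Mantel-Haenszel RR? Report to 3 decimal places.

0.305

RR_MH = Σ(aᵢ·n₀ᵢ/nᵢ) / Σ(cᵢ·n₁ᵢ/nᵢ), with n₁ᵢ = aᵢ+bᵢ (exposed), n₀ᵢ = cᵢ+dᵢ (unexposed), nᵢ = n₁ᵢ+n₀ᵢ.
Stratum 1 (Site A): n₁ = 2498, n₀ = 3713, n = 6211; a·n₀/n = 213·3713/6211 = 127.3336; c·n₁/n = 929·2498/6211 = 373.6342
Stratum 2 (Site B): n₁ = 1199, n₀ = 3196, n = 4395; a·n₀/n = 45·3196/4395 = 32.7235; c·n₁/n = 555·1199/4395 = 151.4096
RR_MH = (127.3336 + 32.7235) / (373.6342 + 151.4096) = 160.0572 / 525.0438 = 0.30485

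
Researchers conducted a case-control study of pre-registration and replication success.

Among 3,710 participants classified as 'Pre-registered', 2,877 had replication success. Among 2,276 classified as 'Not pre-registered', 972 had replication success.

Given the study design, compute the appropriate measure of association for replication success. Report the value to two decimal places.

From the description: a = 2877, b = 833, c = 972, d = 1304.
This is a case-control study: participants were sampled on outcome status, so risks in the source population cannot be estimated directly — relative risk is not valid here. The odds ratio is the appropriate measure.
OR = (a·d)/(b·c) = (2877 × 1304) / (833 × 972) = 3751608 / 809676 = 4.63347

4.63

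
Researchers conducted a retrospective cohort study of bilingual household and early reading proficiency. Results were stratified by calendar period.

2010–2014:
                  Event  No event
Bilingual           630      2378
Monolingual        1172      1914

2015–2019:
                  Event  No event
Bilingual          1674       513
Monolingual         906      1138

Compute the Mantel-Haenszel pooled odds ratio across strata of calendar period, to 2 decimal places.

OR_MH = Σ(aᵢdᵢ/nᵢ) / Σ(bᵢcᵢ/nᵢ), where nᵢ is the stratum total.
Stratum 1 (2010–2014): n = 6094; a·d/n = 630·1914/6094 = 197.8700; b·c/n = 2378·1172/6094 = 457.3377
Stratum 2 (2015–2019): n = 4231; a·d/n = 1674·1138/4231 = 450.2510; b·c/n = 513·906/4231 = 109.8506
OR_MH = (197.8700 + 450.2510) / (457.3377 + 109.8506) = 648.1210 / 567.1883 = 1.14269

1.14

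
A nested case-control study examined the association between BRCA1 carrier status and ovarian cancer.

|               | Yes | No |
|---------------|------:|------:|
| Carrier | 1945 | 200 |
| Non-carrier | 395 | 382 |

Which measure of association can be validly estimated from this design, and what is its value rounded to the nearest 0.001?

Cells: a = 1945, b = 200, c = 395, d = 382.
This is a nested case-control study: participants were sampled on outcome status, so risks in the source population cannot be estimated directly — relative risk is not valid here. The odds ratio is the appropriate measure.
OR = (a·d)/(b·c) = (1945 × 382) / (200 × 395) = 742990 / 79000 = 9.40494

9.405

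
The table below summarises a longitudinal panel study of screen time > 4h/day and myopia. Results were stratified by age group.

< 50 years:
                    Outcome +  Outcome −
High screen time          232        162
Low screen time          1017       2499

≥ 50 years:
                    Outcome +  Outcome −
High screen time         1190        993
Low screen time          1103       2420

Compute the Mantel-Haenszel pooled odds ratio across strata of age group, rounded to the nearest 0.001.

OR_MH = Σ(aᵢdᵢ/nᵢ) / Σ(bᵢcᵢ/nᵢ), where nᵢ is the stratum total.
Stratum 1 (< 50 years): n = 3910; a·d/n = 232·2499/3910 = 148.2783; b·c/n = 162·1017/3910 = 42.1366
Stratum 2 (≥ 50 years): n = 5706; a·d/n = 1190·2420/5706 = 504.6968; b·c/n = 993·1103/5706 = 191.9522
OR_MH = (148.2783 + 504.6968) / (42.1366 + 191.9522) = 652.9751 / 234.0887 = 2.78943

2.789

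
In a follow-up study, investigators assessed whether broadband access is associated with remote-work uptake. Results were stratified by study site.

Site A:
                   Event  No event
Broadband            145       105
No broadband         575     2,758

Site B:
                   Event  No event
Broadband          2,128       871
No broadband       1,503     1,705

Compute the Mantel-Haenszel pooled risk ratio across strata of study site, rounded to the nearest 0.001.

RR_MH = Σ(aᵢ·n₀ᵢ/nᵢ) / Σ(cᵢ·n₁ᵢ/nᵢ), with n₁ᵢ = aᵢ+bᵢ (exposed), n₀ᵢ = cᵢ+dᵢ (unexposed), nᵢ = n₁ᵢ+n₀ᵢ.
Stratum 1 (Site A): n₁ = 250, n₀ = 3333, n = 3583; a·n₀/n = 145·3333/3583 = 134.8828; c·n₁/n = 575·250/3583 = 40.1200
Stratum 2 (Site B): n₁ = 2999, n₀ = 3208, n = 6207; a·n₀/n = 2128·3208/6207 = 1099.8266; c·n₁/n = 1503·2999/6207 = 726.1957
RR_MH = (134.8828 + 1099.8266) / (40.1200 + 726.1957) = 1234.7094 / 766.3158 = 1.61123

1.611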